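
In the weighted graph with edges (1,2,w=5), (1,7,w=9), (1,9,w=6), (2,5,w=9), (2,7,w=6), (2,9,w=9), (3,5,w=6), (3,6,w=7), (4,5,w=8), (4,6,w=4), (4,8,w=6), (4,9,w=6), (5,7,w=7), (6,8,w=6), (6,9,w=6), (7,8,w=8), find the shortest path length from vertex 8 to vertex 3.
13 (path: 8 -> 6 -> 3; weights 6 + 7 = 13)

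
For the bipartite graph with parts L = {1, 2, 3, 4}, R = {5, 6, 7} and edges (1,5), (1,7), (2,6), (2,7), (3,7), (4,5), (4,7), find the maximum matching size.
3 (matching: (1,7), (2,6), (4,5); upper bound min(|L|,|R|) = min(4,3) = 3)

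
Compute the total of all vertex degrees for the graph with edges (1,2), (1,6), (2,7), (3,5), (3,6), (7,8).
12 (handshake: sum of degrees = 2|E| = 2 x 6 = 12)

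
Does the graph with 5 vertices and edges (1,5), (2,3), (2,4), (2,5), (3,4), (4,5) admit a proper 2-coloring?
No (odd cycle of length 3: 4 -> 5 -> 2 -> 4)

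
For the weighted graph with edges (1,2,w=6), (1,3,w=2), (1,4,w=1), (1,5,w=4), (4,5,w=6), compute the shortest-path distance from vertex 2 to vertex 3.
8 (path: 2 -> 1 -> 3; weights 6 + 2 = 8)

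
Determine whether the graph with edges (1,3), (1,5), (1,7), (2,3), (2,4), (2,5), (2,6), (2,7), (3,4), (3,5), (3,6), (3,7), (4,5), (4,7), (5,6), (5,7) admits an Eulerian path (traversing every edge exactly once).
No (4 vertices have odd degree: {1, 2, 6, 7}; Eulerian path requires 0 or 2)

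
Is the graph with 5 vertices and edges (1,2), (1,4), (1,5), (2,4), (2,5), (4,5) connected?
No, it has 2 components: {1, 2, 4, 5}, {3}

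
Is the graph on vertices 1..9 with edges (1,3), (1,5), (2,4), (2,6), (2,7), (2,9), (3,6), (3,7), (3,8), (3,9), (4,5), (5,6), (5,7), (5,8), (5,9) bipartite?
Yes. Partition: {1, 4, 6, 7, 8, 9}, {2, 3, 5}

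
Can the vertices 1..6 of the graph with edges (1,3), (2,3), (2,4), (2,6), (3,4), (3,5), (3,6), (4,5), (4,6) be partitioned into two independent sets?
No (odd cycle of length 3: 5 -> 3 -> 4 -> 5)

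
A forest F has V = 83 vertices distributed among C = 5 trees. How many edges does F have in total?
78 (Each of the 5 component trees on V_i vertices has V_i - 1 edges; summing gives V - C = 83 - 5 = 78)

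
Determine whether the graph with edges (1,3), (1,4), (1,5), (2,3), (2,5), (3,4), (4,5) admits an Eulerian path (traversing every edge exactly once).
No (4 vertices have odd degree: {1, 3, 4, 5}; Eulerian path requires 0 or 2)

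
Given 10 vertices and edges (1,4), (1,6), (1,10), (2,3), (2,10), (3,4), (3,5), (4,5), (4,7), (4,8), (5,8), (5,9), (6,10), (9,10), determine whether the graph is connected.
Yes (BFS from 1 visits [1, 4, 6, 10, 3, 5, 7, 8, 2, 9] — all 10 vertices reached)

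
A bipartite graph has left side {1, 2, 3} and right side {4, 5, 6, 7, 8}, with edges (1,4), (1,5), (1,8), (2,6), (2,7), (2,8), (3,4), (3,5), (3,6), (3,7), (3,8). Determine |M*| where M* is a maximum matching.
3 (matching: (1,8), (2,7), (3,6); upper bound min(|L|,|R|) = min(3,5) = 3)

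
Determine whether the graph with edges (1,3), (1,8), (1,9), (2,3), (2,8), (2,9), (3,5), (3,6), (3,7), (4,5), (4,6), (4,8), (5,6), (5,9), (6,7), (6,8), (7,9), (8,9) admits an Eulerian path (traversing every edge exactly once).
No (8 vertices have odd degree: {1, 2, 3, 4, 6, 7, 8, 9}; Eulerian path requires 0 or 2)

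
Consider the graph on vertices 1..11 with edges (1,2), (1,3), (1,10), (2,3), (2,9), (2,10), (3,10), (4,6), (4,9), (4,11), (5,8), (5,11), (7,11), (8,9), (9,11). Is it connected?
Yes (BFS from 1 visits [1, 2, 3, 10, 9, 4, 8, 11, 6, 5, 7] — all 11 vertices reached)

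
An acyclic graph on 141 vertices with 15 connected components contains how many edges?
126 (Each of the 15 component trees on V_i vertices has V_i - 1 edges; summing gives V - C = 141 - 15 = 126)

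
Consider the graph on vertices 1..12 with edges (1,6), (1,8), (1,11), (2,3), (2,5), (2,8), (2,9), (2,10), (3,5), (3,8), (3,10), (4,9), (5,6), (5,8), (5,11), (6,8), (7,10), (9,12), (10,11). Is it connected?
Yes (BFS from 1 visits [1, 6, 8, 11, 5, 2, 3, 10, 9, 7, 4, 12] — all 12 vertices reached)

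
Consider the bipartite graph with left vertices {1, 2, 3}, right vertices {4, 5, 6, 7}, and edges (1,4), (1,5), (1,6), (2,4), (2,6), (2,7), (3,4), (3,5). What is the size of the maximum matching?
3 (matching: (1,6), (2,7), (3,5); upper bound min(|L|,|R|) = min(3,4) = 3)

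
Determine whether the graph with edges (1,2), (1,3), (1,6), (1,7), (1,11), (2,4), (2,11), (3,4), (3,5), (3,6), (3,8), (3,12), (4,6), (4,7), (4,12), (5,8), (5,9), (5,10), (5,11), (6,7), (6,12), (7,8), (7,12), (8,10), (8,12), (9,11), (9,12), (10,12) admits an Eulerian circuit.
No (10 vertices have odd degree: {1, 2, 4, 5, 6, 7, 8, 9, 10, 12}; Eulerian circuit requires 0)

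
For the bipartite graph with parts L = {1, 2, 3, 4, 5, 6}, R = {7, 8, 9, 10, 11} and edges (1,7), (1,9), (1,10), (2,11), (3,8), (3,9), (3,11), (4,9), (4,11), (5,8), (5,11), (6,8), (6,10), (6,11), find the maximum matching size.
5 (matching: (1,7), (2,11), (3,9), (5,8), (6,10); upper bound min(|L|,|R|) = min(6,5) = 5)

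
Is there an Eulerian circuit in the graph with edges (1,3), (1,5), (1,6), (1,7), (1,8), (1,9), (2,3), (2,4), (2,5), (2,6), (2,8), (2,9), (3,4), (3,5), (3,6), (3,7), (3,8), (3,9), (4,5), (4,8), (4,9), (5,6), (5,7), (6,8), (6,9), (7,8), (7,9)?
No (2 vertices have odd degree: {4, 7}; Eulerian circuit requires 0)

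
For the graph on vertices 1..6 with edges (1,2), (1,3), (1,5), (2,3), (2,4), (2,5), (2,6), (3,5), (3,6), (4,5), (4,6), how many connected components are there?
1 (components: {1, 2, 3, 4, 5, 6})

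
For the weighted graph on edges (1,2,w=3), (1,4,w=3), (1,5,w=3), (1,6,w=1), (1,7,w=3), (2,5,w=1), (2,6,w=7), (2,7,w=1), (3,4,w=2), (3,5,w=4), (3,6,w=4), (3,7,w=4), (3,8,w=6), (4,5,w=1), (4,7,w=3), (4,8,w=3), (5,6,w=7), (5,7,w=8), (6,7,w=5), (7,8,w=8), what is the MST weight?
12 (MST edges: (1,4,w=3), (1,6,w=1), (2,5,w=1), (2,7,w=1), (3,4,w=2), (4,5,w=1), (4,8,w=3); sum of weights 3 + 1 + 1 + 1 + 2 + 1 + 3 = 12)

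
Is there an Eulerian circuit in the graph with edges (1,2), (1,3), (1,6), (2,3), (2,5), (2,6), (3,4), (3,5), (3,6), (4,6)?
No (2 vertices have odd degree: {1, 3}; Eulerian circuit requires 0)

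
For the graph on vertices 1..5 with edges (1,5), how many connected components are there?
4 (components: {1, 5}, {2}, {3}, {4})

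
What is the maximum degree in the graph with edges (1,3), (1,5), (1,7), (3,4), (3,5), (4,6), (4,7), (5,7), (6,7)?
4 (attained at vertex 7)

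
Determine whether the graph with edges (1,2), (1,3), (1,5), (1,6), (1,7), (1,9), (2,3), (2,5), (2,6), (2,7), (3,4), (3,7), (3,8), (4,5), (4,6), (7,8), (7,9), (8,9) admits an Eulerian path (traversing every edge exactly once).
No (8 vertices have odd degree: {2, 3, 4, 5, 6, 7, 8, 9}; Eulerian path requires 0 or 2)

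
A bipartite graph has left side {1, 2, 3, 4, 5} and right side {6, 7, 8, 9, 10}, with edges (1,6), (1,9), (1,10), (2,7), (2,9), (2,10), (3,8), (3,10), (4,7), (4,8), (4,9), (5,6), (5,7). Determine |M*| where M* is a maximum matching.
5 (matching: (1,10), (2,9), (3,8), (4,7), (5,6); upper bound min(|L|,|R|) = min(5,5) = 5)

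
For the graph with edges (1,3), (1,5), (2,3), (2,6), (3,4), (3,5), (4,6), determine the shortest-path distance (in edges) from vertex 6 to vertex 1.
3 (path: 6 -> 4 -> 3 -> 1, 3 edges)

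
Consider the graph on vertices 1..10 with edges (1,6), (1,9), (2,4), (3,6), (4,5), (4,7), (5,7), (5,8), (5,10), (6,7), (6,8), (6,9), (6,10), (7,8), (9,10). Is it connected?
Yes (BFS from 1 visits [1, 6, 9, 3, 7, 8, 10, 4, 5, 2] — all 10 vertices reached)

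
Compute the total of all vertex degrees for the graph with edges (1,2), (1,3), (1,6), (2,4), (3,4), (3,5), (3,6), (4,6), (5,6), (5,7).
20 (handshake: sum of degrees = 2|E| = 2 x 10 = 20)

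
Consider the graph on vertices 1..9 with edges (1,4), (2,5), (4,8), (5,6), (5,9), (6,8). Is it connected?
No, it has 3 components: {1, 2, 4, 5, 6, 8, 9}, {3}, {7}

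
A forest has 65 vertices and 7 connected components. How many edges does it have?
58 (Each of the 7 component trees on V_i vertices has V_i - 1 edges; summing gives V - C = 65 - 7 = 58)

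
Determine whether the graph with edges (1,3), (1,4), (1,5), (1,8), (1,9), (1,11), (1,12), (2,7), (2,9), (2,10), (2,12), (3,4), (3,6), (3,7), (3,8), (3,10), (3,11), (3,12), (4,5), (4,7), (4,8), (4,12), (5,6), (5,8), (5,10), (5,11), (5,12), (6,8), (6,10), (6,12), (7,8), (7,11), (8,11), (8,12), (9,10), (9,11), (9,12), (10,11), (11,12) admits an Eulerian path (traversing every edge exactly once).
No (6 vertices have odd degree: {1, 5, 6, 7, 9, 12}; Eulerian path requires 0 or 2)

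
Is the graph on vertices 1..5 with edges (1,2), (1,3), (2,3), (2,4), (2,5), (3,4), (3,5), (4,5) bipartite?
No (odd cycle of length 3: 2 -> 1 -> 3 -> 2)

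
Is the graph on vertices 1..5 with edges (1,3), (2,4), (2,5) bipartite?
Yes. Partition: {1, 2}, {3, 4, 5}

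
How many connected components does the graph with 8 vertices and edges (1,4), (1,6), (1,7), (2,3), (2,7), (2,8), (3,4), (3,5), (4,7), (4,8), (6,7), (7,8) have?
1 (components: {1, 2, 3, 4, 5, 6, 7, 8})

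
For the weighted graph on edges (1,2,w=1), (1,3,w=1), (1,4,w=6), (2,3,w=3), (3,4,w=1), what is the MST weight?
3 (MST edges: (1,2,w=1), (1,3,w=1), (3,4,w=1); sum of weights 1 + 1 + 1 = 3)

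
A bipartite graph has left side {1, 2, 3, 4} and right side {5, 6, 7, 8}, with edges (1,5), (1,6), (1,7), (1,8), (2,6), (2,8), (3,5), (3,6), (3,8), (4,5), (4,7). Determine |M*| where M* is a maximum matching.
4 (matching: (1,8), (2,6), (3,5), (4,7); upper bound min(|L|,|R|) = min(4,4) = 4)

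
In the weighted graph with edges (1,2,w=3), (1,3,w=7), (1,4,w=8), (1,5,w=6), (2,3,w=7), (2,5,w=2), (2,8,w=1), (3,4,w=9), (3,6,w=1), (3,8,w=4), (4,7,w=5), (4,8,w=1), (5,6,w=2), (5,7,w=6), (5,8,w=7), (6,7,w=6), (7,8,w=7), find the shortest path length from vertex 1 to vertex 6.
7 (path: 1 -> 2 -> 5 -> 6; weights 3 + 2 + 2 = 7)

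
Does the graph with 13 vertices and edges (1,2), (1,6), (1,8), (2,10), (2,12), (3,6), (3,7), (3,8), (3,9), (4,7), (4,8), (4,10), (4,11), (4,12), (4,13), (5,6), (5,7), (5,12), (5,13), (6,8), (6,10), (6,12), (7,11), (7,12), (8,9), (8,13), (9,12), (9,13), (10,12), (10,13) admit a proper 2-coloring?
No (odd cycle of length 3: 6 -> 1 -> 8 -> 6)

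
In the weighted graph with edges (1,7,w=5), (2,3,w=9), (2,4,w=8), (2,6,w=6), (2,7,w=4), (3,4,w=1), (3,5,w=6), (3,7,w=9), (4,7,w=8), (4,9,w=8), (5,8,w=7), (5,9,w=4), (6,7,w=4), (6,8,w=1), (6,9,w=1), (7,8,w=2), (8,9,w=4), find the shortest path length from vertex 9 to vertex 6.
1 (path: 9 -> 6; weights 1 = 1)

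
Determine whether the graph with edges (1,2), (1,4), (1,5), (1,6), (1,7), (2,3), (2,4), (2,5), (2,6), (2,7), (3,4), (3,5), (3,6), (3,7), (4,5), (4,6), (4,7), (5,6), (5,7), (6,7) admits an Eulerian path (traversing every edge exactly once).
Yes (the graph is connected and exactly 2 vertices have odd degree: {1, 3}; any Eulerian path must start and end at those)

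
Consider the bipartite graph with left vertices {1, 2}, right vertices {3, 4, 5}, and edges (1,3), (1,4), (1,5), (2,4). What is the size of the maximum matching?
2 (matching: (1,5), (2,4); upper bound min(|L|,|R|) = min(2,3) = 2)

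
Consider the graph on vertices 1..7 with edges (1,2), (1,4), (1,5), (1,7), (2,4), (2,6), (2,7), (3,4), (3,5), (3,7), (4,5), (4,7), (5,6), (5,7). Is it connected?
Yes (BFS from 1 visits [1, 2, 4, 5, 7, 6, 3] — all 7 vertices reached)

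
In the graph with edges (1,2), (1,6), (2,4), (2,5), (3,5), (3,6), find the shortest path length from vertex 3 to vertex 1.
2 (path: 3 -> 6 -> 1, 2 edges)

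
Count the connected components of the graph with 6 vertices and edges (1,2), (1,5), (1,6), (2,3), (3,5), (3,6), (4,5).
1 (components: {1, 2, 3, 4, 5, 6})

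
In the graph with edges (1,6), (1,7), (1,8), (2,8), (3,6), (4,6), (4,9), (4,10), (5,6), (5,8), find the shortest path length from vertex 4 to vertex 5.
2 (path: 4 -> 6 -> 5, 2 edges)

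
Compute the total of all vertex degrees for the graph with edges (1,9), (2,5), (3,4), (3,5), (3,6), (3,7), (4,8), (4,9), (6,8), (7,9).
20 (handshake: sum of degrees = 2|E| = 2 x 10 = 20)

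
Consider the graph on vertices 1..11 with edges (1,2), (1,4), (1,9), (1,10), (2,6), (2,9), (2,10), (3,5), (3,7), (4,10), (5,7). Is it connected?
No, it has 4 components: {1, 2, 4, 6, 9, 10}, {3, 5, 7}, {8}, {11}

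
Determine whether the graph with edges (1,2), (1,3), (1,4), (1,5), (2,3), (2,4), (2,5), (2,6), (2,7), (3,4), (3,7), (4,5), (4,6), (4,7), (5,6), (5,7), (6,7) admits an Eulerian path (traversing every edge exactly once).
Yes (the graph is connected and exactly 2 vertices have odd degree: {5, 7}; any Eulerian path must start and end at those)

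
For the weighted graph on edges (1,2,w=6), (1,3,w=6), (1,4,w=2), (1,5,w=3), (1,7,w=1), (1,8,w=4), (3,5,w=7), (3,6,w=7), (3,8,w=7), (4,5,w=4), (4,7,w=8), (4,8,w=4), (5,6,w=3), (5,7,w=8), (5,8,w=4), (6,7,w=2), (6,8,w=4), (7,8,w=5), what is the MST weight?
24 (MST edges: (1,2,w=6), (1,3,w=6), (1,4,w=2), (1,5,w=3), (1,7,w=1), (1,8,w=4), (6,7,w=2); sum of weights 6 + 6 + 2 + 3 + 1 + 4 + 2 = 24)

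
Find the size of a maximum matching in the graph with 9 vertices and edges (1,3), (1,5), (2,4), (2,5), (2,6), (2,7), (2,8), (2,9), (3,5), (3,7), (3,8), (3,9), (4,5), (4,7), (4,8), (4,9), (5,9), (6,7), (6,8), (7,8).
4 (matching: (1,5), (2,6), (3,9), (7,8); upper bound floor(n/2) = floor(9/2) = 4)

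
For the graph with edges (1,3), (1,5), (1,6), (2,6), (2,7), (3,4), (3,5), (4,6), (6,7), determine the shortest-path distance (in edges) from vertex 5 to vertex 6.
2 (path: 5 -> 1 -> 6, 2 edges)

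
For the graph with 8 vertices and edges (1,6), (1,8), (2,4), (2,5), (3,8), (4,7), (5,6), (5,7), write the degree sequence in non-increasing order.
[3, 2, 2, 2, 2, 2, 2, 1] (degrees: deg(1)=2, deg(2)=2, deg(3)=1, deg(4)=2, deg(5)=3, deg(6)=2, deg(7)=2, deg(8)=2)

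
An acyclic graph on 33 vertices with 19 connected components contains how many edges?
14 (Each of the 19 component trees on V_i vertices has V_i - 1 edges; summing gives V - C = 33 - 19 = 14)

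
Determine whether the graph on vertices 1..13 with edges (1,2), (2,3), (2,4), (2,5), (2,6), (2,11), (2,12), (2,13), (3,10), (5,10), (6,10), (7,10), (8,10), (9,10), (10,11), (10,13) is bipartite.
Yes. Partition: {1, 3, 4, 5, 6, 7, 8, 9, 11, 12, 13}, {2, 10}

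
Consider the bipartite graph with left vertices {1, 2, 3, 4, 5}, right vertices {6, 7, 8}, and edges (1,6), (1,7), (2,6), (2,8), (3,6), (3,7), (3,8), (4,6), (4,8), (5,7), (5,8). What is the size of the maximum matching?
3 (matching: (1,7), (2,8), (3,6); upper bound min(|L|,|R|) = min(5,3) = 3)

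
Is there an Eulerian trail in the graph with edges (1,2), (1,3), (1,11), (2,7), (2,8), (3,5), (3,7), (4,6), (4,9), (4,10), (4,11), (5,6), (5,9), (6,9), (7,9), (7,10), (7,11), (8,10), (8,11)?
No (8 vertices have odd degree: {1, 2, 3, 5, 6, 7, 8, 10}; Eulerian path requires 0 or 2)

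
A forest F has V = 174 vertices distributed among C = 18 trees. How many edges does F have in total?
156 (Each of the 18 component trees on V_i vertices has V_i - 1 edges; summing gives V - C = 174 - 18 = 156)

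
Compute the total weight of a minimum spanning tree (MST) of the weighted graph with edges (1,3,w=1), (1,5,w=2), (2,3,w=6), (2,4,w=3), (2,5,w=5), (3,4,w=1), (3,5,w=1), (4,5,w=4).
6 (MST edges: (1,3,w=1), (2,4,w=3), (3,4,w=1), (3,5,w=1); sum of weights 1 + 3 + 1 + 1 = 6)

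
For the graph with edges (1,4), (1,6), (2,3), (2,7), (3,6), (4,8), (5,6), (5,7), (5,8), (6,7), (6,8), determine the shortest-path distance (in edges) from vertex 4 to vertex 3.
3 (path: 4 -> 1 -> 6 -> 3, 3 edges)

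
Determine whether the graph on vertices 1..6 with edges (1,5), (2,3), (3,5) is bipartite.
Yes. Partition: {1, 3, 4, 6}, {2, 5}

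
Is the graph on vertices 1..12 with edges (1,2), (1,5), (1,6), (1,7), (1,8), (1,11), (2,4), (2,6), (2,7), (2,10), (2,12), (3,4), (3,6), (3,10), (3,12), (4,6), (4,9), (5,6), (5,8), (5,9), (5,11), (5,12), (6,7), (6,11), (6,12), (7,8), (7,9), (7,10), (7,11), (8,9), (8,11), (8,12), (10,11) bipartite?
No (odd cycle of length 3: 2 -> 1 -> 6 -> 2)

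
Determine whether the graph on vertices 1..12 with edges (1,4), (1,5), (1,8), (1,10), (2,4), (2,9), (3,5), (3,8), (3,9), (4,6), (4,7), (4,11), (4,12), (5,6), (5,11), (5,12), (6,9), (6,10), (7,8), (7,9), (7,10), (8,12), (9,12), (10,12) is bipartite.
Yes. Partition: {1, 2, 3, 6, 7, 11, 12}, {4, 5, 8, 9, 10}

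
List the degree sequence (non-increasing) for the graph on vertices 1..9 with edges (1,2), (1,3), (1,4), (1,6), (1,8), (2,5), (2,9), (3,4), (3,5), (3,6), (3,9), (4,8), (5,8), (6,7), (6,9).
[5, 5, 4, 3, 3, 3, 3, 3, 1] (degrees: deg(1)=5, deg(2)=3, deg(3)=5, deg(4)=3, deg(5)=3, deg(6)=4, deg(7)=1, deg(8)=3, deg(9)=3)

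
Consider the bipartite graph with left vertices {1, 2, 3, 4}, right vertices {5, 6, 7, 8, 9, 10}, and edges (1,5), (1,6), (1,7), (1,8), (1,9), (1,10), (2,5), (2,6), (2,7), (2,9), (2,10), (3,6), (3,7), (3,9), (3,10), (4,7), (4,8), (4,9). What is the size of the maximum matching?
4 (matching: (1,10), (2,9), (3,7), (4,8); upper bound min(|L|,|R|) = min(4,6) = 4)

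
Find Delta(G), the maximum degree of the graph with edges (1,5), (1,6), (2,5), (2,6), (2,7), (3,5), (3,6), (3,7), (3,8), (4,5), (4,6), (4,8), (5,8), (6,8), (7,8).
5 (attained at vertices 5, 6, 8)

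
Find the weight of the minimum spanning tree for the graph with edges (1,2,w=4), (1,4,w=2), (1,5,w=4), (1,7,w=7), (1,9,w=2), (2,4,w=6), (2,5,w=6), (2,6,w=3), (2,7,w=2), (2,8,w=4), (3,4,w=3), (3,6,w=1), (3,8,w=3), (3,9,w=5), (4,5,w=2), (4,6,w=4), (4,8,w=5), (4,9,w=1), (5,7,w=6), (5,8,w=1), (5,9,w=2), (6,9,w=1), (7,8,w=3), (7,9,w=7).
13 (MST edges: (1,4,w=2), (2,6,w=3), (2,7,w=2), (3,6,w=1), (4,5,w=2), (4,9,w=1), (5,8,w=1), (6,9,w=1); sum of weights 2 + 3 + 2 + 1 + 2 + 1 + 1 + 1 = 13)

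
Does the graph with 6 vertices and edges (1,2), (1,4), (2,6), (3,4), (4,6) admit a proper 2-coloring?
Yes. Partition: {1, 3, 5, 6}, {2, 4}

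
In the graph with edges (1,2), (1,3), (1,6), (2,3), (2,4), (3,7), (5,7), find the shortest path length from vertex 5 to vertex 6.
4 (path: 5 -> 7 -> 3 -> 1 -> 6, 4 edges)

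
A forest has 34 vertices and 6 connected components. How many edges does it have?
28 (Each of the 6 component trees on V_i vertices has V_i - 1 edges; summing gives V - C = 34 - 6 = 28)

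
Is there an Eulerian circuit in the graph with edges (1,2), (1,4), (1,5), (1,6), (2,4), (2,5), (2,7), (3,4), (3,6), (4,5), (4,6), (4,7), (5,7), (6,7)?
Yes (the graph is connected and all 7 vertices have even degree)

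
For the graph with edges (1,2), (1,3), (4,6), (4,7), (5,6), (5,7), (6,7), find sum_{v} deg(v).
14 (handshake: sum of degrees = 2|E| = 2 x 7 = 14)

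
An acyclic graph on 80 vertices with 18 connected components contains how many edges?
62 (Each of the 18 component trees on V_i vertices has V_i - 1 edges; summing gives V - C = 80 - 18 = 62)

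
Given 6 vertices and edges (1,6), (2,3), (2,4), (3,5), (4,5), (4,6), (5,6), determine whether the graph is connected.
Yes (BFS from 1 visits [1, 6, 4, 5, 2, 3] — all 6 vertices reached)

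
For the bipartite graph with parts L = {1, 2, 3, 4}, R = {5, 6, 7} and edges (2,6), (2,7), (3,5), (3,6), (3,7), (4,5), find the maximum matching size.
3 (matching: (2,7), (3,6), (4,5); upper bound min(|L|,|R|) = min(4,3) = 3)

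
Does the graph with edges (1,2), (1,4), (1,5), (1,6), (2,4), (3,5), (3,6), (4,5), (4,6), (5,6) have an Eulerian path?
Yes — and in fact it has an Eulerian circuit (the graph is connected and all 6 vertices have even degree)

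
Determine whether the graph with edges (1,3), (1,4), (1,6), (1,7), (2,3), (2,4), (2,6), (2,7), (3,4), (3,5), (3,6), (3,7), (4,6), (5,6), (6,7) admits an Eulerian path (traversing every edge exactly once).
Yes — and in fact it has an Eulerian circuit (the graph is connected and all 7 vertices have even degree)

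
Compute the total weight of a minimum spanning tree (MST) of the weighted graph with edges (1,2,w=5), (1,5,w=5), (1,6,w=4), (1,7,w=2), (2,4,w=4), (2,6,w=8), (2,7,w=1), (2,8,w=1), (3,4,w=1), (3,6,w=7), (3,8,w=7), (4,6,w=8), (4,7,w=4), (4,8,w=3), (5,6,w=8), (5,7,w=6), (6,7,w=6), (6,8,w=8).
17 (MST edges: (1,5,w=5), (1,6,w=4), (1,7,w=2), (2,7,w=1), (2,8,w=1), (3,4,w=1), (4,8,w=3); sum of weights 5 + 4 + 2 + 1 + 1 + 1 + 3 = 17)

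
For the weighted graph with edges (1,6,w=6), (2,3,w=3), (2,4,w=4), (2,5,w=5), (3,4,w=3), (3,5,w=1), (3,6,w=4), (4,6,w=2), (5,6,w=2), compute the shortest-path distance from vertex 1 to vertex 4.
8 (path: 1 -> 6 -> 4; weights 6 + 2 = 8)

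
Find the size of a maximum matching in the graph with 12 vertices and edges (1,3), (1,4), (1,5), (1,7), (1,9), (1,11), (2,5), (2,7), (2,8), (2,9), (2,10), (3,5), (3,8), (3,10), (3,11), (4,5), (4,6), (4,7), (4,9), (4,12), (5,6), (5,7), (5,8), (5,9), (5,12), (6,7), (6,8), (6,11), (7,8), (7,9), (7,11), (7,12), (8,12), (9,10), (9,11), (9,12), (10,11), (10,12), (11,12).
6 (matching: (1,9), (2,8), (3,5), (4,6), (7,12), (10,11); upper bound floor(n/2) = floor(12/2) = 6)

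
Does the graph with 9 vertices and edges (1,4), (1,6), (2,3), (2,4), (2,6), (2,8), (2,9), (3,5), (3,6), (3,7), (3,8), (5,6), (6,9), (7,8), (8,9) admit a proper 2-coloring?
No (odd cycle of length 5: 2 -> 4 -> 1 -> 6 -> 3 -> 2)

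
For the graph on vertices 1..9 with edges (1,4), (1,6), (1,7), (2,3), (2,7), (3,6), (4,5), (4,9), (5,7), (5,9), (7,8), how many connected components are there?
1 (components: {1, 2, 3, 4, 5, 6, 7, 8, 9})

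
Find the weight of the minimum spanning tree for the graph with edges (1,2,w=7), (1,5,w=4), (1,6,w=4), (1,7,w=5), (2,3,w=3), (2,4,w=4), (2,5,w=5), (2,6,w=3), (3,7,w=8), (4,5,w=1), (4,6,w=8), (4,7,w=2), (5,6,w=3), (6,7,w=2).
15 (MST edges: (1,5,w=4), (2,3,w=3), (2,6,w=3), (4,5,w=1), (4,7,w=2), (6,7,w=2); sum of weights 4 + 3 + 3 + 1 + 2 + 2 = 15)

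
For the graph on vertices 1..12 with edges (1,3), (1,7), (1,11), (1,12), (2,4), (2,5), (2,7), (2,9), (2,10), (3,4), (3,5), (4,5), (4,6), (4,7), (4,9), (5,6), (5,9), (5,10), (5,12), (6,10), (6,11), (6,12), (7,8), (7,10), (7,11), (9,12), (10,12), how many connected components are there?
1 (components: {1, 2, 3, 4, 5, 6, 7, 8, 9, 10, 11, 12})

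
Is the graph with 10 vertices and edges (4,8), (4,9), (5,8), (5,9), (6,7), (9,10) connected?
No, it has 5 components: {1}, {2}, {3}, {4, 5, 8, 9, 10}, {6, 7}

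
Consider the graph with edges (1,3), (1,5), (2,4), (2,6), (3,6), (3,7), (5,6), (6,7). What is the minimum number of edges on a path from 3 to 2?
2 (path: 3 -> 6 -> 2, 2 edges)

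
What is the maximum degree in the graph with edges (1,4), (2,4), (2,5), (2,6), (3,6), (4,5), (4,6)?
4 (attained at vertex 4)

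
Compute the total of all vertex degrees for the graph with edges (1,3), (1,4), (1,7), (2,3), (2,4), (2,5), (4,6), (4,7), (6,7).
18 (handshake: sum of degrees = 2|E| = 2 x 9 = 18)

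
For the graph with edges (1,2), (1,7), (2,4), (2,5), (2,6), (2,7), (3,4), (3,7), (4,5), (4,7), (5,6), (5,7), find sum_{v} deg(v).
24 (handshake: sum of degrees = 2|E| = 2 x 12 = 24)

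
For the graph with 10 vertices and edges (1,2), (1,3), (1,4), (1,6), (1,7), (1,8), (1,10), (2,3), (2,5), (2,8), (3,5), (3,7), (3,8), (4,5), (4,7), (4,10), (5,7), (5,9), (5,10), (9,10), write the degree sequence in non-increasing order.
[7, 6, 5, 4, 4, 4, 4, 3, 2, 1] (degrees: deg(1)=7, deg(2)=4, deg(3)=5, deg(4)=4, deg(5)=6, deg(6)=1, deg(7)=4, deg(8)=3, deg(9)=2, deg(10)=4)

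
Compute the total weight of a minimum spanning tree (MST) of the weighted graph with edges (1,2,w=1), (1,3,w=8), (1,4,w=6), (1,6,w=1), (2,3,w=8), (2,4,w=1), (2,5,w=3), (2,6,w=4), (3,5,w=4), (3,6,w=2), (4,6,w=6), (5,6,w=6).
8 (MST edges: (1,2,w=1), (1,6,w=1), (2,4,w=1), (2,5,w=3), (3,6,w=2); sum of weights 1 + 1 + 1 + 3 + 2 = 8)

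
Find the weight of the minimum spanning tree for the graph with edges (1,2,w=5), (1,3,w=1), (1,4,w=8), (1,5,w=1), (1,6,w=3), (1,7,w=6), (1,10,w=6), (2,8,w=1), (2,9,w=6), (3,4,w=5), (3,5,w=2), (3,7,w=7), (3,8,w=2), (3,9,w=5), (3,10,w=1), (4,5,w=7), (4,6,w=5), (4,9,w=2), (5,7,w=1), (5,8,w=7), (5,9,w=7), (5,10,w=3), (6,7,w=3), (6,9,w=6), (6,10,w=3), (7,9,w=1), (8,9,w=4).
13 (MST edges: (1,3,w=1), (1,5,w=1), (1,6,w=3), (2,8,w=1), (3,8,w=2), (3,10,w=1), (4,9,w=2), (5,7,w=1), (7,9,w=1); sum of weights 1 + 1 + 3 + 1 + 2 + 1 + 2 + 1 + 1 = 13)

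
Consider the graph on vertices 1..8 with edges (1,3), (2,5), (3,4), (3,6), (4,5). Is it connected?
No, it has 3 components: {1, 2, 3, 4, 5, 6}, {7}, {8}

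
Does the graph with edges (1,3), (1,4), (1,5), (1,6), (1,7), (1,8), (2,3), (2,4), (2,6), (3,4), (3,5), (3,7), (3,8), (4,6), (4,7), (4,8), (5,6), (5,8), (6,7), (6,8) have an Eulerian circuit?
No (2 vertices have odd degree: {2, 8}; Eulerian circuit requires 0)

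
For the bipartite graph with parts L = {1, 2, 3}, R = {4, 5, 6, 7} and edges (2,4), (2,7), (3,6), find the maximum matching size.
2 (matching: (2,7), (3,6); upper bound min(|L|,|R|) = min(3,4) = 3)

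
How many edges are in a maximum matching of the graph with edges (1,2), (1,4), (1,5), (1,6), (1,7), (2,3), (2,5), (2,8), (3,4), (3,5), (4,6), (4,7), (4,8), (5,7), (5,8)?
4 (matching: (1,7), (2,8), (3,5), (4,6); upper bound floor(n/2) = floor(8/2) = 4)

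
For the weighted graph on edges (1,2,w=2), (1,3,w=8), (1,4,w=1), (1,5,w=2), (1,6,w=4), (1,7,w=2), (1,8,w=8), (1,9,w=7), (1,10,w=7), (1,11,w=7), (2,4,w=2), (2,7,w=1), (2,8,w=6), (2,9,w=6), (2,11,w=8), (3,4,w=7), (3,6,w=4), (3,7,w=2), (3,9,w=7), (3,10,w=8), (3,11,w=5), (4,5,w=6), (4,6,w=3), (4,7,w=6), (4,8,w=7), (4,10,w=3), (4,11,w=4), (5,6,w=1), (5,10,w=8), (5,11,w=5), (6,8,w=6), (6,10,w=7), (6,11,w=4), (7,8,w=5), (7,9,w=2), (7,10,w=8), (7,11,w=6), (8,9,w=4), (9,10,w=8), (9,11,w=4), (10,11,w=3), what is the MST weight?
21 (MST edges: (1,2,w=2), (1,4,w=1), (1,5,w=2), (2,7,w=1), (3,7,w=2), (4,10,w=3), (5,6,w=1), (7,9,w=2), (8,9,w=4), (10,11,w=3); sum of weights 2 + 1 + 2 + 1 + 2 + 3 + 1 + 2 + 4 + 3 = 21)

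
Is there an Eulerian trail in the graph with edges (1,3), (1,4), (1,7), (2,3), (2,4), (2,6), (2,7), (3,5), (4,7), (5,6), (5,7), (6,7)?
No (6 vertices have odd degree: {1, 3, 4, 5, 6, 7}; Eulerian path requires 0 or 2)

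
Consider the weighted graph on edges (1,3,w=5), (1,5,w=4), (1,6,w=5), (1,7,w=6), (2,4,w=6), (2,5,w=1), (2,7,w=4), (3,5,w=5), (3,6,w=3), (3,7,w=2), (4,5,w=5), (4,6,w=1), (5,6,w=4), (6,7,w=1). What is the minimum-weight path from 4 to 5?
5 (path: 4 -> 5; weights 5 = 5)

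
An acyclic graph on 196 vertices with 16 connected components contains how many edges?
180 (Each of the 16 component trees on V_i vertices has V_i - 1 edges; summing gives V - C = 196 - 16 = 180)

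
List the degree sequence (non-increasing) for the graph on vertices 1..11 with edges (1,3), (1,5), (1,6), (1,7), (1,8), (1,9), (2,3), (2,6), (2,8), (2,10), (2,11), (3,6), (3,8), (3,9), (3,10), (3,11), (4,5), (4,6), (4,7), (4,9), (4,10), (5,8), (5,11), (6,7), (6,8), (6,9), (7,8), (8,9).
[7, 7, 7, 6, 5, 5, 5, 4, 4, 3, 3] (degrees: deg(1)=6, deg(2)=5, deg(3)=7, deg(4)=5, deg(5)=4, deg(6)=7, deg(7)=4, deg(8)=7, deg(9)=5, deg(10)=3, deg(11)=3)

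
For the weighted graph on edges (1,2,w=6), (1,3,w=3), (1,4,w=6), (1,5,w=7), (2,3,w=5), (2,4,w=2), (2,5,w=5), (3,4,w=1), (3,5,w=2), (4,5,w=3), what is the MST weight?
8 (MST edges: (1,3,w=3), (2,4,w=2), (3,4,w=1), (3,5,w=2); sum of weights 3 + 2 + 1 + 2 = 8)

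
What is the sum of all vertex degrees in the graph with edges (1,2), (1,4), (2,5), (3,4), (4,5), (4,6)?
12 (handshake: sum of degrees = 2|E| = 2 x 6 = 12)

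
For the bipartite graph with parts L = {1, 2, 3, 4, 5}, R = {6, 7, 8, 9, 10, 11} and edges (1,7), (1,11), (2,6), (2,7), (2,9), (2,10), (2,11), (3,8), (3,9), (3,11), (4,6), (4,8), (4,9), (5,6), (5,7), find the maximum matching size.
5 (matching: (1,11), (2,10), (3,9), (4,8), (5,7); upper bound min(|L|,|R|) = min(5,6) = 5)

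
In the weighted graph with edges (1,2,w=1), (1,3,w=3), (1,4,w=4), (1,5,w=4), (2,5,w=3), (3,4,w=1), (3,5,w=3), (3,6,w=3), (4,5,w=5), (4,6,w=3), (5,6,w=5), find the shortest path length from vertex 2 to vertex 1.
1 (path: 2 -> 1; weights 1 = 1)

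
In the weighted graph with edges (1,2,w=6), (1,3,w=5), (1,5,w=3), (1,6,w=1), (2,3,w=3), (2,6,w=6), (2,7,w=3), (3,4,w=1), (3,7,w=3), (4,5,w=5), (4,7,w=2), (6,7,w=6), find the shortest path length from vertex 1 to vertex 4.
6 (path: 1 -> 3 -> 4; weights 5 + 1 = 6)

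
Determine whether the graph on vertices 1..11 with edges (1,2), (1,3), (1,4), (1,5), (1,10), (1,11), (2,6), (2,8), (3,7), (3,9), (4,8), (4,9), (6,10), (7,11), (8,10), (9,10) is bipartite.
Yes. Partition: {1, 6, 7, 8, 9}, {2, 3, 4, 5, 10, 11}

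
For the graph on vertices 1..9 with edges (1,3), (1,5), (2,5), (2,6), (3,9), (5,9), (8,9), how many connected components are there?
3 (components: {1, 2, 3, 5, 6, 8, 9}, {4}, {7})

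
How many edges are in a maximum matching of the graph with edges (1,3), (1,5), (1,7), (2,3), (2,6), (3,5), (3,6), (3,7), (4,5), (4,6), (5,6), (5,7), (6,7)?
3 (matching: (1,3), (4,5), (6,7); upper bound floor(n/2) = floor(7/2) = 3)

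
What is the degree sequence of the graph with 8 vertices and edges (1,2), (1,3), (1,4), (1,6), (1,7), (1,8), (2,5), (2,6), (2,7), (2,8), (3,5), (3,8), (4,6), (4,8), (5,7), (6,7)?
[6, 5, 4, 4, 4, 3, 3, 3] (degrees: deg(1)=6, deg(2)=5, deg(3)=3, deg(4)=3, deg(5)=3, deg(6)=4, deg(7)=4, deg(8)=4)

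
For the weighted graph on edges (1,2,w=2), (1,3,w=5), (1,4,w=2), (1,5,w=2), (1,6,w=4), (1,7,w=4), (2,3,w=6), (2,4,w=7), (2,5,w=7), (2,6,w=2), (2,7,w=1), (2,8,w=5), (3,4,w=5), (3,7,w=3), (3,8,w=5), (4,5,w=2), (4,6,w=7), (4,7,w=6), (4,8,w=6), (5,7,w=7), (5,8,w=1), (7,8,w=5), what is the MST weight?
13 (MST edges: (1,2,w=2), (1,4,w=2), (1,5,w=2), (2,6,w=2), (2,7,w=1), (3,7,w=3), (5,8,w=1); sum of weights 2 + 2 + 2 + 2 + 1 + 3 + 1 = 13)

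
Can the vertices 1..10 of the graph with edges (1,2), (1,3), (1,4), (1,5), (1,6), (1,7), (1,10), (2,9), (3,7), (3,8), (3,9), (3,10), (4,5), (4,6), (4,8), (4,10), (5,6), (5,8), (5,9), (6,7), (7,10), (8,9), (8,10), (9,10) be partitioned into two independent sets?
No (odd cycle of length 3: 6 -> 1 -> 5 -> 6)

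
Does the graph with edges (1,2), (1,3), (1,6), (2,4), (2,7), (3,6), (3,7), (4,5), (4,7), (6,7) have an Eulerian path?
No (6 vertices have odd degree: {1, 2, 3, 4, 5, 6}; Eulerian path requires 0 or 2)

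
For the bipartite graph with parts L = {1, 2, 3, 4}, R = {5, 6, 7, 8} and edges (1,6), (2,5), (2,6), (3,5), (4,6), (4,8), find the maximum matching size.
3 (matching: (1,6), (2,5), (4,8); upper bound min(|L|,|R|) = min(4,4) = 4)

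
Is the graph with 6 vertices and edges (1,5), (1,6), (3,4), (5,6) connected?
No, it has 3 components: {1, 5, 6}, {2}, {3, 4}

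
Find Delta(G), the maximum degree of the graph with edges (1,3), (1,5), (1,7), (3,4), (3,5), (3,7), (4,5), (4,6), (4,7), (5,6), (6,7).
4 (attained at vertices 3, 4, 5, 7)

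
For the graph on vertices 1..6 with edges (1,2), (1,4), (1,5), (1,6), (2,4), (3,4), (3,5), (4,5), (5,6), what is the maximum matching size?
3 (matching: (1,6), (2,4), (3,5); upper bound floor(n/2) = floor(6/2) = 3)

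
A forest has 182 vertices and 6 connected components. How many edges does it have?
176 (Each of the 6 component trees on V_i vertices has V_i - 1 edges; summing gives V - C = 182 - 6 = 176)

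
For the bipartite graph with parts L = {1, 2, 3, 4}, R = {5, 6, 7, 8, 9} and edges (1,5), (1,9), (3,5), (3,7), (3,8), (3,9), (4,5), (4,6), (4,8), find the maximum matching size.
3 (matching: (1,9), (3,7), (4,8); upper bound min(|L|,|R|) = min(4,5) = 4)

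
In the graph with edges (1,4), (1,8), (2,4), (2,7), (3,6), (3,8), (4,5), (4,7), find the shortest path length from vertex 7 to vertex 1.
2 (path: 7 -> 4 -> 1, 2 edges)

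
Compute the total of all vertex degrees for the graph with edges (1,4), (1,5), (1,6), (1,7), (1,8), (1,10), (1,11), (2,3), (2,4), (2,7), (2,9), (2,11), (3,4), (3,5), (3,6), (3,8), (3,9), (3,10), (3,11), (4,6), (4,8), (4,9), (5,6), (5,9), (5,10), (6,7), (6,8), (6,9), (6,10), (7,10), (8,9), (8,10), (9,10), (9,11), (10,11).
70 (handshake: sum of degrees = 2|E| = 2 x 35 = 70)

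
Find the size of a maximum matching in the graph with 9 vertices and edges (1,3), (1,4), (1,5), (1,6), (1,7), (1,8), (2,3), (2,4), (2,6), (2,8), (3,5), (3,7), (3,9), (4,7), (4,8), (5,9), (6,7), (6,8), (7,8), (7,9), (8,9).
4 (matching: (1,7), (2,6), (3,5), (8,9); upper bound floor(n/2) = floor(9/2) = 4)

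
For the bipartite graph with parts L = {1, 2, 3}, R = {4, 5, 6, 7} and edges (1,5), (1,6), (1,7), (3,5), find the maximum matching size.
2 (matching: (1,7), (3,5); upper bound min(|L|,|R|) = min(3,4) = 3)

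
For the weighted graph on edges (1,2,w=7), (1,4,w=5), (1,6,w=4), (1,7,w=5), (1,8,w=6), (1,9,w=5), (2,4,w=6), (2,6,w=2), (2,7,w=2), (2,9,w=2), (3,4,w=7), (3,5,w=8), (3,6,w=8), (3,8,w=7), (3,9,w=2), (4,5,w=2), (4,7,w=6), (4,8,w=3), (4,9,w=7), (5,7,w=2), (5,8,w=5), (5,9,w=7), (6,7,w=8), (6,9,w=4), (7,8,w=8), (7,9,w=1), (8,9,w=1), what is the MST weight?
16 (MST edges: (1,6,w=4), (2,6,w=2), (2,7,w=2), (3,9,w=2), (4,5,w=2), (5,7,w=2), (7,9,w=1), (8,9,w=1); sum of weights 4 + 2 + 2 + 2 + 2 + 2 + 1 + 1 = 16)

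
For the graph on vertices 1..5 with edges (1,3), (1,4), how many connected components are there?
3 (components: {1, 3, 4}, {2}, {5})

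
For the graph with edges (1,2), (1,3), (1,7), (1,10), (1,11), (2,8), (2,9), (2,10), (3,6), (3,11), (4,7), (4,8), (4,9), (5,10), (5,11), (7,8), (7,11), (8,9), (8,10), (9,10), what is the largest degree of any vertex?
5 (attained at vertices 1, 8, 10)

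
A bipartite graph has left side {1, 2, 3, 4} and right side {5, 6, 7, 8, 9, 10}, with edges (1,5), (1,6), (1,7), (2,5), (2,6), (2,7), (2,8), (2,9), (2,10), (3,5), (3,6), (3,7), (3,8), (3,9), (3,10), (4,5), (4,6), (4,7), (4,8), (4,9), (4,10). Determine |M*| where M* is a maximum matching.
4 (matching: (1,7), (2,10), (3,9), (4,8); upper bound min(|L|,|R|) = min(4,6) = 4)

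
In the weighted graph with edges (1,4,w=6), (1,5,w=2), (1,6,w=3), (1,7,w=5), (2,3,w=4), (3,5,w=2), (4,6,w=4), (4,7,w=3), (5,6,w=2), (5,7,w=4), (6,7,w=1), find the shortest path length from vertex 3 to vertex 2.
4 (path: 3 -> 2; weights 4 = 4)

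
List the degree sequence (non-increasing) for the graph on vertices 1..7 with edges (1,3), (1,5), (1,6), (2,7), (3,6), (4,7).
[3, 2, 2, 2, 1, 1, 1] (degrees: deg(1)=3, deg(2)=1, deg(3)=2, deg(4)=1, deg(5)=1, deg(6)=2, deg(7)=2)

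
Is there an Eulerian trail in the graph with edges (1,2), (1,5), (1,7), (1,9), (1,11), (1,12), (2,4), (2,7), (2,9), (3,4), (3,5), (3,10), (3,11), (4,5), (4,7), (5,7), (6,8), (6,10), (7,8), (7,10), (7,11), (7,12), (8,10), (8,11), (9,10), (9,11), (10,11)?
Yes — and in fact it has an Eulerian circuit (the graph is connected and all 12 vertices have even degree)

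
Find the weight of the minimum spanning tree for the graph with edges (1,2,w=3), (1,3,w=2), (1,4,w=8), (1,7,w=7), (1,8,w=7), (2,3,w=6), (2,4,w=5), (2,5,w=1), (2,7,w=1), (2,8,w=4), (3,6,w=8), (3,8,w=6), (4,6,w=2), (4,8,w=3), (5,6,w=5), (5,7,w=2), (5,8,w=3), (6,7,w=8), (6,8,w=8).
15 (MST edges: (1,2,w=3), (1,3,w=2), (2,5,w=1), (2,7,w=1), (4,6,w=2), (4,8,w=3), (5,8,w=3); sum of weights 3 + 2 + 1 + 1 + 2 + 3 + 3 = 15)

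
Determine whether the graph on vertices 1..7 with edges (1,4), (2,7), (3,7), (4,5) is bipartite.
Yes. Partition: {1, 2, 3, 5, 6}, {4, 7}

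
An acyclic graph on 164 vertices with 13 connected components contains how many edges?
151 (Each of the 13 component trees on V_i vertices has V_i - 1 edges; summing gives V - C = 164 - 13 = 151)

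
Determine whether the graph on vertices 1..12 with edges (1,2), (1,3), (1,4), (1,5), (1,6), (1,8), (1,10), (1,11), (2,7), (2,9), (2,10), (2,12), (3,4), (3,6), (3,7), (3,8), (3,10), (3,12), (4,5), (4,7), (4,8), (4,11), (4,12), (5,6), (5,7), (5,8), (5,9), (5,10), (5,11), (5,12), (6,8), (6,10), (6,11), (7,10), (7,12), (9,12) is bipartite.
No (odd cycle of length 3: 4 -> 1 -> 5 -> 4)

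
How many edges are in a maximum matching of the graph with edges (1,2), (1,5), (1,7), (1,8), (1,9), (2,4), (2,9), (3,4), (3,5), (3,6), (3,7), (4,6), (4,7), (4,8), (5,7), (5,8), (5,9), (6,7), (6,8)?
4 (matching: (1,9), (3,6), (4,8), (5,7); upper bound floor(n/2) = floor(9/2) = 4)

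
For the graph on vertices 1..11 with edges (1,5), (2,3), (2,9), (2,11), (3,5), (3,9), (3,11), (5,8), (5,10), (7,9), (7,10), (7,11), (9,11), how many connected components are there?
3 (components: {1, 2, 3, 5, 7, 8, 9, 10, 11}, {4}, {6})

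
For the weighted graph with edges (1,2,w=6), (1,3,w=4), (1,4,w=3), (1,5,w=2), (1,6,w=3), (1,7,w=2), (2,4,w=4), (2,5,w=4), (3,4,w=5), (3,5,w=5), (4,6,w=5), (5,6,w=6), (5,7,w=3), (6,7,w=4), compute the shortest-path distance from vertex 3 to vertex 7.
6 (path: 3 -> 1 -> 7; weights 4 + 2 = 6)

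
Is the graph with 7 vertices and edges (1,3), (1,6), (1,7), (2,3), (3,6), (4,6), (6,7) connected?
No, it has 2 components: {1, 2, 3, 4, 6, 7}, {5}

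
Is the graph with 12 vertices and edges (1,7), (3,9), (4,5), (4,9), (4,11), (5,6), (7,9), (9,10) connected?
No, it has 4 components: {1, 3, 4, 5, 6, 7, 9, 10, 11}, {2}, {8}, {12}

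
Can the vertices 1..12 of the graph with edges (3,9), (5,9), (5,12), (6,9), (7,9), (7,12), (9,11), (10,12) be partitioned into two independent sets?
Yes. Partition: {1, 2, 3, 4, 5, 6, 7, 8, 10, 11}, {9, 12}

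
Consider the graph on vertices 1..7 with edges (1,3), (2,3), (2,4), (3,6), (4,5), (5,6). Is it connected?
No, it has 2 components: {1, 2, 3, 4, 5, 6}, {7}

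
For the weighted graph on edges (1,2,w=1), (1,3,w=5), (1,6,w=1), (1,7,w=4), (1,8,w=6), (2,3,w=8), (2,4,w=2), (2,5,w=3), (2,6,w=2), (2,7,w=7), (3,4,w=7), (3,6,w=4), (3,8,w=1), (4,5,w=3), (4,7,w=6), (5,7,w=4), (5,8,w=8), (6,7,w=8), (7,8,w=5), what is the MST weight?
16 (MST edges: (1,2,w=1), (1,6,w=1), (1,7,w=4), (2,4,w=2), (2,5,w=3), (3,6,w=4), (3,8,w=1); sum of weights 1 + 1 + 4 + 2 + 3 + 4 + 1 = 16)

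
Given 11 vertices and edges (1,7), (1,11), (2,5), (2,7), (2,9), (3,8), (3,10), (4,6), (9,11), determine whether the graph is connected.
No, it has 3 components: {1, 2, 5, 7, 9, 11}, {3, 8, 10}, {4, 6}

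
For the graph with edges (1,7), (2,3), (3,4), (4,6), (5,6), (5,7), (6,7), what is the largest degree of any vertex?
3 (attained at vertices 6, 7)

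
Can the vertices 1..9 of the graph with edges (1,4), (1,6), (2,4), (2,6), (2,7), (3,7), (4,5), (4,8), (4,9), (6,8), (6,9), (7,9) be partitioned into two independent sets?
Yes. Partition: {1, 2, 3, 5, 8, 9}, {4, 6, 7}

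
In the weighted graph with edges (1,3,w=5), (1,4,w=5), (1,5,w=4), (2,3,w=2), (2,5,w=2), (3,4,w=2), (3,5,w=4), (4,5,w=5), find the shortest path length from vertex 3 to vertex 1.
5 (path: 3 -> 1; weights 5 = 5)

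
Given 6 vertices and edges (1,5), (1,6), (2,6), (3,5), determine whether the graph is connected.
No, it has 2 components: {1, 2, 3, 5, 6}, {4}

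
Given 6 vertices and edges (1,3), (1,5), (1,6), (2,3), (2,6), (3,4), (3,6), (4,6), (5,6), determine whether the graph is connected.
Yes (BFS from 1 visits [1, 3, 5, 6, 2, 4] — all 6 vertices reached)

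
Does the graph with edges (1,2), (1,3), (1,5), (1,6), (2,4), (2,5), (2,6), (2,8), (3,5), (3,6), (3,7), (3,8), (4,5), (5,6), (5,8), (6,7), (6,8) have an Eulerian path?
Yes (the graph is connected and exactly 2 vertices have odd degree: {2, 3}; any Eulerian path must start and end at those)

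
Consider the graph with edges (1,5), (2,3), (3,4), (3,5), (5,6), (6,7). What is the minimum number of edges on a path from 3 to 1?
2 (path: 3 -> 5 -> 1, 2 edges)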